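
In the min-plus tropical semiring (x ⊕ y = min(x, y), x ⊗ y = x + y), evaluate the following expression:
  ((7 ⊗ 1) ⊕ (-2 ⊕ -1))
((7 ⊗ 1) ⊕ (-2 ⊕ -1)) = -2

Expand innermost to outermost. Recall ⊕ takes the minimum of its arguments and ⊗ takes their sum. Working out the expression ((7 ⊗ 1) ⊕ (-2 ⊕ -1)) gives -2.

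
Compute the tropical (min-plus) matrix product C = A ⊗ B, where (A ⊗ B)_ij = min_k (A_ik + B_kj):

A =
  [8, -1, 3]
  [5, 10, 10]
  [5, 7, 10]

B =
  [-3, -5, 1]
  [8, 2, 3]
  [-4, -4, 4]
A ⊗ B =
  [-1, -1, 2]
  [2, 0, 6]
  [2, 0, 6]

Apply the min-plus product entry-by-entry:
  C[0][0] = min over k of (A[0][0] + B[0][0] = 8 + -3 = 5, A[0][1] + B[1][0] = -1 + 8 = 7, A[0][2] + B[2][0] = 3 + -4 = -1) = -1 (attained at k = 2)
  C[0][1] = min over k of (A[0][0] + B[0][1] = 8 + -5 = 3, A[0][1] + B[1][1] = -1 + 2 = 1, A[0][2] + B[2][1] = 3 + -4 = -1) = -1 (attained at k = 2)
  C[0][2] = min over k of (A[0][0] + B[0][2] = 8 + 1 = 9, A[0][1] + B[1][2] = -1 + 3 = 2, A[0][2] + B[2][2] = 3 + 4 = 7) = 2 (attained at k = 1)
  C[1][0] = min over k of (A[1][0] + B[0][0] = 5 + -3 = 2, A[1][1] + B[1][0] = 10 + 8 = 18, A[1][2] + B[2][0] = 10 + -4 = 6) = 2 (attained at k = 0)
  C[1][1] = min over k of (A[1][0] + B[0][1] = 5 + -5 = 0, A[1][1] + B[1][1] = 10 + 2 = 12, A[1][2] + B[2][1] = 10 + -4 = 6) = 0 (attained at k = 0)
  C[1][2] = min over k of (A[1][0] + B[0][2] = 5 + 1 = 6, A[1][1] + B[1][2] = 10 + 3 = 13, A[1][2] + B[2][2] = 10 + 4 = 14) = 6 (attained at k = 0)
  C[2][0] = min over k of (A[2][0] + B[0][0] = 5 + -3 = 2, A[2][1] + B[1][0] = 7 + 8 = 15, A[2][2] + B[2][0] = 10 + -4 = 6) = 2 (attained at k = 0)
  C[2][1] = min over k of (A[2][0] + B[0][1] = 5 + -5 = 0, A[2][1] + B[1][1] = 7 + 2 = 9, A[2][2] + B[2][1] = 10 + -4 = 6) = 0 (attained at k = 0)
  C[2][2] = min over k of (A[2][0] + B[0][2] = 5 + 1 = 6, A[2][1] + B[1][2] = 7 + 3 = 10, A[2][2] + B[2][2] = 10 + 4 = 14) = 6 (attained at k = 0)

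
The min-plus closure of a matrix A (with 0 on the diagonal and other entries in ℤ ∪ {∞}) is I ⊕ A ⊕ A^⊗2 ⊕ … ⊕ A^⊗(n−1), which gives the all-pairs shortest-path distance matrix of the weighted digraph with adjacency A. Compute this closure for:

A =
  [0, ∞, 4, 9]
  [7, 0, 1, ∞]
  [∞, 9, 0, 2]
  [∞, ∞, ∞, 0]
Closure =
  [0, 13, 4, 6]
  [7, 0, 1, 3]
  [16, 9, 0, 2]
  [∞, ∞, ∞, 0]

This is the Floyd-Warshall all-pairs shortest-path computation. For each intermediate vertex k = 0, 1, …, 3, update dist[i][j] ← min(dist[i][j], dist[i][k] + dist[k][j]). The final matrix gives, for each (i, j), the minimum total weight of any directed path from i to j (possibly empty when i = j).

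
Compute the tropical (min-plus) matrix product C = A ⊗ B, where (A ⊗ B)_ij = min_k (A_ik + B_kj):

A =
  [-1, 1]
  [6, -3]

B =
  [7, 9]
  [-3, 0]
A ⊗ B =
  [-2, 1]
  [-6, -3]

Apply the min-plus product entry-by-entry:
  C[0][0] = min over k of (A[0][0] + B[0][0] = -1 + 7 = 6, A[0][1] + B[1][0] = 1 + -3 = -2) = -2 (attained at k = 1)
  C[0][1] = min over k of (A[0][0] + B[0][1] = -1 + 9 = 8, A[0][1] + B[1][1] = 1 + 0 = 1) = 1 (attained at k = 1)
  C[1][0] = min over k of (A[1][0] + B[0][0] = 6 + 7 = 13, A[1][1] + B[1][0] = -3 + -3 = -6) = -6 (attained at k = 1)
  C[1][1] = min over k of (A[1][0] + B[0][1] = 6 + 9 = 15, A[1][1] + B[1][1] = -3 + 0 = -3) = -3 (attained at k = 1)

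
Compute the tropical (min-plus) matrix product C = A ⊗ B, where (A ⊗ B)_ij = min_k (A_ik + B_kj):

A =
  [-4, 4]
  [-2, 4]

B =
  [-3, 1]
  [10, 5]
A ⊗ B =
  [-7, -3]
  [-5, -1]

Apply the min-plus product entry-by-entry:
  C[0][0] = min over k of (A[0][0] + B[0][0] = -4 + -3 = -7, A[0][1] + B[1][0] = 4 + 10 = 14) = -7 (attained at k = 0)
  C[0][1] = min over k of (A[0][0] + B[0][1] = -4 + 1 = -3, A[0][1] + B[1][1] = 4 + 5 = 9) = -3 (attained at k = 0)
  C[1][0] = min over k of (A[1][0] + B[0][0] = -2 + -3 = -5, A[1][1] + B[1][0] = 4 + 10 = 14) = -5 (attained at k = 0)
  C[1][1] = min over k of (A[1][0] + B[0][1] = -2 + 1 = -1, A[1][1] + B[1][1] = 4 + 5 = 9) = -1 (attained at k = 0)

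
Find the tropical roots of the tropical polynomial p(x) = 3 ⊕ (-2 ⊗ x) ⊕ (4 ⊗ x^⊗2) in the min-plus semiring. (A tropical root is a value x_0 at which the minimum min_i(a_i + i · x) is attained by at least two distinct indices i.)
Roots: {-6, 5}

Each tropical root is a break point of the lower envelope of the lines y = a_i + i · x (there are 3 lines, with slopes 0, 1, ..., 2). Only the lines that attain the minimum somewhere contribute to roots; other lines are dominated. Here the surviving (envelope) indices are i = 2, i = 1, i = 0.
Intersections between consecutive envelope lines give the roots: for adjacent envelope indices i < j the intersection is x = (a_i − a_j) / (j − i). Reading off the sorted break points: {-6, 5}.
Verification: at each break x_0, at least two indices attain the minimum of min_i(a_i + i · x_0).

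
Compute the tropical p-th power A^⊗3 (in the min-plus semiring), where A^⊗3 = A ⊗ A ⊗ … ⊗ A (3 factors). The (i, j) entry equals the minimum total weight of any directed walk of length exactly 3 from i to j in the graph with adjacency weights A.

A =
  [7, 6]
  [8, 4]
A^⊗3 =
  [18, 14]
  [16, 12]

Each entry (A^⊗3)_ij equals the minimum over all length-3 walks i = v_0 → v_1 → … → v_3 = j of Σ_t A[v_t][v_{t+1}]. For example, for (i, j) = (0, 1) we minimise over 4 possible intermediate vertex sequences; the minimum is 14, attained along the walk 0 → 1 → 1 → 1.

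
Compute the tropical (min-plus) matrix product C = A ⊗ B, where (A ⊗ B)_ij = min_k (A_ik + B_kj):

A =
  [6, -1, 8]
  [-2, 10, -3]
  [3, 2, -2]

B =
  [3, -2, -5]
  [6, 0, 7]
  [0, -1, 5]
A ⊗ B =
  [5, -1, 1]
  [-3, -4, -7]
  [-2, -3, -2]

Apply the min-plus product entry-by-entry:
  C[0][0] = min over k of (A[0][0] + B[0][0] = 6 + 3 = 9, A[0][1] + B[1][0] = -1 + 6 = 5, A[0][2] + B[2][0] = 8 + 0 = 8) = 5 (attained at k = 1)
  C[0][1] = min over k of (A[0][0] + B[0][1] = 6 + -2 = 4, A[0][1] + B[1][1] = -1 + 0 = -1, A[0][2] + B[2][1] = 8 + -1 = 7) = -1 (attained at k = 1)
  C[0][2] = min over k of (A[0][0] + B[0][2] = 6 + -5 = 1, A[0][1] + B[1][2] = -1 + 7 = 6, A[0][2] + B[2][2] = 8 + 5 = 13) = 1 (attained at k = 0)
  C[1][0] = min over k of (A[1][0] + B[0][0] = -2 + 3 = 1, A[1][1] + B[1][0] = 10 + 6 = 16, A[1][2] + B[2][0] = -3 + 0 = -3) = -3 (attained at k = 2)
  C[1][1] = min over k of (A[1][0] + B[0][1] = -2 + -2 = -4, A[1][1] + B[1][1] = 10 + 0 = 10, A[1][2] + B[2][1] = -3 + -1 = -4) = -4 (attained at k = 0)
  C[1][2] = min over k of (A[1][0] + B[0][2] = -2 + -5 = -7, A[1][1] + B[1][2] = 10 + 7 = 17, A[1][2] + B[2][2] = -3 + 5 = 2) = -7 (attained at k = 0)
  C[2][0] = min over k of (A[2][0] + B[0][0] = 3 + 3 = 6, A[2][1] + B[1][0] = 2 + 6 = 8, A[2][2] + B[2][0] = -2 + 0 = -2) = -2 (attained at k = 2)
  C[2][1] = min over k of (A[2][0] + B[0][1] = 3 + -2 = 1, A[2][1] + B[1][1] = 2 + 0 = 2, A[2][2] + B[2][1] = -2 + -1 = -3) = -3 (attained at k = 2)
  C[2][2] = min over k of (A[2][0] + B[0][2] = 3 + -5 = -2, A[2][1] + B[1][2] = 2 + 7 = 9, A[2][2] + B[2][2] = -2 + 5 = 3) = -2 (attained at k = 0)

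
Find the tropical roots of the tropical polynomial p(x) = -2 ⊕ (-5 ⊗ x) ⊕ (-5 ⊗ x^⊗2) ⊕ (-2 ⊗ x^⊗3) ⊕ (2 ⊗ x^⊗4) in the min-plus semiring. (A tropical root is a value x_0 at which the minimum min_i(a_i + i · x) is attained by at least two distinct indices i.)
Roots: {-4, -3, 0, 3}

Each tropical root is a break point of the lower envelope of the lines y = a_i + i · x (there are 5 lines, with slopes 0, 1, ..., 4). Only the lines that attain the minimum somewhere contribute to roots; other lines are dominated. Here the surviving (envelope) indices are i = 4, i = 3, i = 2, i = 1, i = 0.
Intersections between consecutive envelope lines give the roots: for adjacent envelope indices i < j the intersection is x = (a_i − a_j) / (j − i). Reading off the sorted break points: {-4, -3, 0, 3}.
Verification: at each break x_0, at least two indices attain the minimum of min_i(a_i + i · x_0).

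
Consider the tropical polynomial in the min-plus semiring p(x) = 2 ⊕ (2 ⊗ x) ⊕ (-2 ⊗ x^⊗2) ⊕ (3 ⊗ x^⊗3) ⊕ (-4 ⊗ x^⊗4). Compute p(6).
p(6) = 2

A tropical monomial a ⊗ x^⊗i evaluates to a + i · x. Evaluating each term at x = 6:
  Term 0 contributes 2 + 0 · 6 = 2
  Term 1 contributes 2 + 1 · 6 = 8
  Term 2 contributes -2 + 2 · 6 = 10
  Term 3 contributes 3 + 3 · 6 = 21
  Term 4 contributes -4 + 4 · 6 = 20
p(6) = ⊕ of these = min[2, 8, 10, 21, 20] = 2.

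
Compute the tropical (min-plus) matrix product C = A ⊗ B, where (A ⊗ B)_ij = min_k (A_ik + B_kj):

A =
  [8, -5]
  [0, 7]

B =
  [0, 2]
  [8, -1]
A ⊗ B =
  [3, -6]
  [0, 2]

Apply the min-plus product entry-by-entry:
  C[0][0] = min over k of (A[0][0] + B[0][0] = 8 + 0 = 8, A[0][1] + B[1][0] = -5 + 8 = 3) = 3 (attained at k = 1)
  C[0][1] = min over k of (A[0][0] + B[0][1] = 8 + 2 = 10, A[0][1] + B[1][1] = -5 + -1 = -6) = -6 (attained at k = 1)
  C[1][0] = min over k of (A[1][0] + B[0][0] = 0 + 0 = 0, A[1][1] + B[1][0] = 7 + 8 = 15) = 0 (attained at k = 0)
  C[1][1] = min over k of (A[1][0] + B[0][1] = 0 + 2 = 2, A[1][1] + B[1][1] = 7 + -1 = 6) = 2 (attained at k = 0)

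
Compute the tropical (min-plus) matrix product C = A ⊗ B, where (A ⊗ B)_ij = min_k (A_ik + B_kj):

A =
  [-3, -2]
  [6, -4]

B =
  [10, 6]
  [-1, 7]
A ⊗ B =
  [-3, 3]
  [-5, 3]

Apply the min-plus product entry-by-entry:
  C[0][0] = min over k of (A[0][0] + B[0][0] = -3 + 10 = 7, A[0][1] + B[1][0] = -2 + -1 = -3) = -3 (attained at k = 1)
  C[0][1] = min over k of (A[0][0] + B[0][1] = -3 + 6 = 3, A[0][1] + B[1][1] = -2 + 7 = 5) = 3 (attained at k = 0)
  C[1][0] = min over k of (A[1][0] + B[0][0] = 6 + 10 = 16, A[1][1] + B[1][0] = -4 + -1 = -5) = -5 (attained at k = 1)
  C[1][1] = min over k of (A[1][0] + B[0][1] = 6 + 6 = 12, A[1][1] + B[1][1] = -4 + 7 = 3) = 3 (attained at k = 1)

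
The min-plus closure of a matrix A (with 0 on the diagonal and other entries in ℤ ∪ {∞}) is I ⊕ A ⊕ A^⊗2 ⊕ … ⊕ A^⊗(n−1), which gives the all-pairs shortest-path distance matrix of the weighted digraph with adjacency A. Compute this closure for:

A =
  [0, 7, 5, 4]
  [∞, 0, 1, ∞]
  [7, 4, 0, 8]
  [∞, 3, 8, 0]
Closure =
  [0, 7, 5, 4]
  [8, 0, 1, 9]
  [7, 4, 0, 8]
  [11, 3, 4, 0]

This is the Floyd-Warshall all-pairs shortest-path computation. For each intermediate vertex k = 0, 1, …, 3, update dist[i][j] ← min(dist[i][j], dist[i][k] + dist[k][j]). The final matrix gives, for each (i, j), the minimum total weight of any directed path from i to j (possibly empty when i = j).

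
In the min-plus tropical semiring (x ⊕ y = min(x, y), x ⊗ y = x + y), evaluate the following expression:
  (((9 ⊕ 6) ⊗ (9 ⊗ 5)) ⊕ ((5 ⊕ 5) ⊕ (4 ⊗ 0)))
(((9 ⊕ 6) ⊗ (9 ⊗ 5)) ⊕ ((5 ⊕ 5) ⊕ (4 ⊗ 0))) = 4

Expand innermost to outermost. Recall ⊕ takes the minimum of its arguments and ⊗ takes their sum. Working out the expression (((9 ⊕ 6) ⊗ (9 ⊗ 5)) ⊕ ((5 ⊕ 5) ⊕ (4 ⊗ 0))) gives 4.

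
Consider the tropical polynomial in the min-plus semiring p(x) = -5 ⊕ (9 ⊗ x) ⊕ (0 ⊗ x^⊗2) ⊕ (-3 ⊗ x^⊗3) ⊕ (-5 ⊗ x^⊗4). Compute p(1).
p(1) = -5

A tropical monomial a ⊗ x^⊗i evaluates to a + i · x. Evaluating each term at x = 1:
  Term 0 contributes -5 + 0 · 1 = -5
  Term 1 contributes 9 + 1 · 1 = 10
  Term 2 contributes 0 + 2 · 1 = 2
  Term 3 contributes -3 + 3 · 1 = 0
  Term 4 contributes -5 + 4 · 1 = -1
p(1) = ⊕ of these = min[-5, 10, 2, 0, -1] = -5.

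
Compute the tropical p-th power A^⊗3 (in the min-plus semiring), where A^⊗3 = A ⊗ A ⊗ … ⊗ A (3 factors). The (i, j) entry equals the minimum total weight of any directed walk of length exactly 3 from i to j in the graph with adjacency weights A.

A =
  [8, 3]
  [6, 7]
A^⊗3 =
  [16, 12]
  [15, 16]

Each entry (A^⊗3)_ij equals the minimum over all length-3 walks i = v_0 → v_1 → … → v_3 = j of Σ_t A[v_t][v_{t+1}]. For example, for (i, j) = (0, 1) we minimise over 4 possible intermediate vertex sequences; the minimum is 12, attained along the walk 0 → 1 → 0 → 1.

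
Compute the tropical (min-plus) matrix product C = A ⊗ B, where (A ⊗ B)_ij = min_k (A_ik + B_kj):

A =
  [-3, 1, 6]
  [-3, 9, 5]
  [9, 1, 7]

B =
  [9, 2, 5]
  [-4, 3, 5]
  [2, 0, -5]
A ⊗ B =
  [-3, -1, 1]
  [5, -1, 0]
  [-3, 4, 2]

Apply the min-plus product entry-by-entry:
  C[0][0] = min over k of (A[0][0] + B[0][0] = -3 + 9 = 6, A[0][1] + B[1][0] = 1 + -4 = -3, A[0][2] + B[2][0] = 6 + 2 = 8) = -3 (attained at k = 1)
  C[0][1] = min over k of (A[0][0] + B[0][1] = -3 + 2 = -1, A[0][1] + B[1][1] = 1 + 3 = 4, A[0][2] + B[2][1] = 6 + 0 = 6) = -1 (attained at k = 0)
  C[0][2] = min over k of (A[0][0] + B[0][2] = -3 + 5 = 2, A[0][1] + B[1][2] = 1 + 5 = 6, A[0][2] + B[2][2] = 6 + -5 = 1) = 1 (attained at k = 2)
  C[1][0] = min over k of (A[1][0] + B[0][0] = -3 + 9 = 6, A[1][1] + B[1][0] = 9 + -4 = 5, A[1][2] + B[2][0] = 5 + 2 = 7) = 5 (attained at k = 1)
  C[1][1] = min over k of (A[1][0] + B[0][1] = -3 + 2 = -1, A[1][1] + B[1][1] = 9 + 3 = 12, A[1][2] + B[2][1] = 5 + 0 = 5) = -1 (attained at k = 0)
  C[1][2] = min over k of (A[1][0] + B[0][2] = -3 + 5 = 2, A[1][1] + B[1][2] = 9 + 5 = 14, A[1][2] + B[2][2] = 5 + -5 = 0) = 0 (attained at k = 2)
  C[2][0] = min over k of (A[2][0] + B[0][0] = 9 + 9 = 18, A[2][1] + B[1][0] = 1 + -4 = -3, A[2][2] + B[2][0] = 7 + 2 = 9) = -3 (attained at k = 1)
  C[2][1] = min over k of (A[2][0] + B[0][1] = 9 + 2 = 11, A[2][1] + B[1][1] = 1 + 3 = 4, A[2][2] + B[2][1] = 7 + 0 = 7) = 4 (attained at k = 1)
  C[2][2] = min over k of (A[2][0] + B[0][2] = 9 + 5 = 14, A[2][1] + B[1][2] = 1 + 5 = 6, A[2][2] + B[2][2] = 7 + -5 = 2) = 2 (attained at k = 2)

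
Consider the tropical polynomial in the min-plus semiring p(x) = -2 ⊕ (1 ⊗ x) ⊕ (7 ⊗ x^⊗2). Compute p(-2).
p(-2) = -2

A tropical monomial a ⊗ x^⊗i evaluates to a + i · x. Evaluating each term at x = -2:
  Term 0 contributes -2 + 0 · -2 = -2
  Term 1 contributes 1 + 1 · -2 = -1
  Term 2 contributes 7 + 2 · -2 = 3
p(-2) = ⊕ of these = min[-2, -1, 3] = -2.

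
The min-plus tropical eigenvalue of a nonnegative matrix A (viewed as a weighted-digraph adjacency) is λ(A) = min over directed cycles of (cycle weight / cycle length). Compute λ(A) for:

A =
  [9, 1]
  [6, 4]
λ(A) = 7/2

Enumerate directed cycles and compute their means (weight / length). Sample:
  cycle 0 → 0: weight = 9, length = 1, mean = 9/1 ≈ 9.000
  cycle 1 → 1: weight = 4, length = 1, mean = 4/1 ≈ 4.000
  cycle 0 → 1 → 0: weight = 7, length = 2, mean = 7/2 ≈ 3.500
  cycle 1 → 0 → 1: weight = 7, length = 2, mean = 7/2 ≈ 3.500
Minimum mean = 3.500, attained e.g. along the cycle 0 → 1 → 0 with weight 7 and length 2. So λ(A) = 7/2 = 7/2.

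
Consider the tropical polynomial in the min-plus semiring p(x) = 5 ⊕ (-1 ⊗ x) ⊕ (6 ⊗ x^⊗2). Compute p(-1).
p(-1) = -2

A tropical monomial a ⊗ x^⊗i evaluates to a + i · x. Evaluating each term at x = -1:
  Term 0 contributes 5 + 0 · -1 = 5
  Term 1 contributes -1 + 1 · -1 = -2
  Term 2 contributes 6 + 2 · -1 = 4
p(-1) = ⊕ of these = min[5, -2, 4] = -2.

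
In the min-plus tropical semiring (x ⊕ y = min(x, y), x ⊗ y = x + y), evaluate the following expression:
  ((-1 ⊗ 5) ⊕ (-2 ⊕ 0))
((-1 ⊗ 5) ⊕ (-2 ⊕ 0)) = -2

Expand innermost to outermost. Recall ⊕ takes the minimum of its arguments and ⊗ takes their sum. Working out the expression ((-1 ⊗ 5) ⊕ (-2 ⊕ 0)) gives -2.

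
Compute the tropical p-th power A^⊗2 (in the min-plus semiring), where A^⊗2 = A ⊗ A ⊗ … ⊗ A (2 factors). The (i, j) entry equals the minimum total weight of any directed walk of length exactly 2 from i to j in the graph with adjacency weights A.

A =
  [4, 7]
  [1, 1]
A^⊗2 =
  [8, 8]
  [2, 2]

Each entry (A^⊗2)_ij equals the minimum over all length-2 walks i = v_0 → v_1 → … → v_2 = j of Σ_t A[v_t][v_{t+1}]. For example, for (i, j) = (0, 1) we minimise over 2 possible intermediate vertex sequences; the minimum is 8, attained along the walk 0 → 1 → 1.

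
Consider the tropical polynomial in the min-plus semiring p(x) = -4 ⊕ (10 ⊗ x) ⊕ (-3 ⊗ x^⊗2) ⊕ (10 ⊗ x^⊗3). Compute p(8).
p(8) = -4

A tropical monomial a ⊗ x^⊗i evaluates to a + i · x. Evaluating each term at x = 8:
  Term 0 contributes -4 + 0 · 8 = -4
  Term 1 contributes 10 + 1 · 8 = 18
  Term 2 contributes -3 + 2 · 8 = 13
  Term 3 contributes 10 + 3 · 8 = 34
p(8) = ⊕ of these = min[-4, 18, 13, 34] = -4.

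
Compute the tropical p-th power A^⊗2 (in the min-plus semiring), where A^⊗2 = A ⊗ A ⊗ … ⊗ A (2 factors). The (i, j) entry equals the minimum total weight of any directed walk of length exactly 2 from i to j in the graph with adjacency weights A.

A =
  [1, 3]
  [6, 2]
A^⊗2 =
  [2, 4]
  [7, 4]

Each entry (A^⊗2)_ij equals the minimum over all length-2 walks i = v_0 → v_1 → … → v_2 = j of Σ_t A[v_t][v_{t+1}]. For example, for (i, j) = (0, 1) we minimise over 2 possible intermediate vertex sequences; the minimum is 4, attained along the walk 0 → 0 → 1.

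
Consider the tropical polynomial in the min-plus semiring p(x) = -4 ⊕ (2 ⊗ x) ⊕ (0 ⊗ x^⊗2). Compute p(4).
p(4) = -4

A tropical monomial a ⊗ x^⊗i evaluates to a + i · x. Evaluating each term at x = 4:
  Term 0 contributes -4 + 0 · 4 = -4
  Term 1 contributes 2 + 1 · 4 = 6
  Term 2 contributes 0 + 2 · 4 = 8
p(4) = ⊕ of these = min[-4, 6, 8] = -4.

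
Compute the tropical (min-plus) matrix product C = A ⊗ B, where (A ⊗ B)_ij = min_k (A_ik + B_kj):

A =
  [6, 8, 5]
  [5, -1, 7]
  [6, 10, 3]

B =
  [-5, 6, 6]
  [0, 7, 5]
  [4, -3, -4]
A ⊗ B =
  [1, 2, 1]
  [-1, 4, 3]
  [1, 0, -1]

Apply the min-plus product entry-by-entry:
  C[0][0] = min over k of (A[0][0] + B[0][0] = 6 + -5 = 1, A[0][1] + B[1][0] = 8 + 0 = 8, A[0][2] + B[2][0] = 5 + 4 = 9) = 1 (attained at k = 0)
  C[0][1] = min over k of (A[0][0] + B[0][1] = 6 + 6 = 12, A[0][1] + B[1][1] = 8 + 7 = 15, A[0][2] + B[2][1] = 5 + -3 = 2) = 2 (attained at k = 2)
  C[0][2] = min over k of (A[0][0] + B[0][2] = 6 + 6 = 12, A[0][1] + B[1][2] = 8 + 5 = 13, A[0][2] + B[2][2] = 5 + -4 = 1) = 1 (attained at k = 2)
  C[1][0] = min over k of (A[1][0] + B[0][0] = 5 + -5 = 0, A[1][1] + B[1][0] = -1 + 0 = -1, A[1][2] + B[2][0] = 7 + 4 = 11) = -1 (attained at k = 1)
  C[1][1] = min over k of (A[1][0] + B[0][1] = 5 + 6 = 11, A[1][1] + B[1][1] = -1 + 7 = 6, A[1][2] + B[2][1] = 7 + -3 = 4) = 4 (attained at k = 2)
  C[1][2] = min over k of (A[1][0] + B[0][2] = 5 + 6 = 11, A[1][1] + B[1][2] = -1 + 5 = 4, A[1][2] + B[2][2] = 7 + -4 = 3) = 3 (attained at k = 2)
  C[2][0] = min over k of (A[2][0] + B[0][0] = 6 + -5 = 1, A[2][1] + B[1][0] = 10 + 0 = 10, A[2][2] + B[2][0] = 3 + 4 = 7) = 1 (attained at k = 0)
  C[2][1] = min over k of (A[2][0] + B[0][1] = 6 + 6 = 12, A[2][1] + B[1][1] = 10 + 7 = 17, A[2][2] + B[2][1] = 3 + -3 = 0) = 0 (attained at k = 2)
  C[2][2] = min over k of (A[2][0] + B[0][2] = 6 + 6 = 12, A[2][1] + B[1][2] = 10 + 5 = 15, A[2][2] + B[2][2] = 3 + -4 = -1) = -1 (attained at k = 2)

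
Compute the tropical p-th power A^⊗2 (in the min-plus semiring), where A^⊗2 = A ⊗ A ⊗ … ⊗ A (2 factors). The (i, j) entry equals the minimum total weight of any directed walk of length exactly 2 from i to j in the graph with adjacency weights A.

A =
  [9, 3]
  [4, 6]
A^⊗2 =
  [7, 9]
  [10, 7]

Each entry (A^⊗2)_ij equals the minimum over all length-2 walks i = v_0 → v_1 → … → v_2 = j of Σ_t A[v_t][v_{t+1}]. For example, for (i, j) = (0, 1) we minimise over 2 possible intermediate vertex sequences; the minimum is 9, attained along the walk 0 → 1 → 1.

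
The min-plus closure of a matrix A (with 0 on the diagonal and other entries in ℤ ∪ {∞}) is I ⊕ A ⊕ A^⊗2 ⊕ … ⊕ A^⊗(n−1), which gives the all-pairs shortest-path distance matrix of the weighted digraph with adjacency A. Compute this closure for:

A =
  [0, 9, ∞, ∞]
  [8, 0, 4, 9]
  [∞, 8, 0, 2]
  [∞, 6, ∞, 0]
Closure =
  [0, 9, 13, 15]
  [8, 0, 4, 6]
  [16, 8, 0, 2]
  [14, 6, 10, 0]

This is the Floyd-Warshall all-pairs shortest-path computation. For each intermediate vertex k = 0, 1, …, 3, update dist[i][j] ← min(dist[i][j], dist[i][k] + dist[k][j]). The final matrix gives, for each (i, j), the minimum total weight of any directed path from i to j (possibly empty when i = j).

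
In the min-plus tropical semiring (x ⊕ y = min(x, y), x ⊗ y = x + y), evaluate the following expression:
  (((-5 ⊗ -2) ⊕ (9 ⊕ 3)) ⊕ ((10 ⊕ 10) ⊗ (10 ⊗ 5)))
(((-5 ⊗ -2) ⊕ (9 ⊕ 3)) ⊕ ((10 ⊕ 10) ⊗ (10 ⊗ 5))) = -7

Expand innermost to outermost. Recall ⊕ takes the minimum of its arguments and ⊗ takes their sum. Working out the expression (((-5 ⊗ -2) ⊕ (9 ⊕ 3)) ⊕ ((10 ⊕ 10) ⊗ (10 ⊗ 5))) gives -7.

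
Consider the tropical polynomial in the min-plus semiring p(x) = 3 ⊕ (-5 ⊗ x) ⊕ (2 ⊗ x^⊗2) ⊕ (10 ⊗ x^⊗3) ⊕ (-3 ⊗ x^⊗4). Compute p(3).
p(3) = -2

A tropical monomial a ⊗ x^⊗i evaluates to a + i · x. Evaluating each term at x = 3:
  Term 0 contributes 3 + 0 · 3 = 3
  Term 1 contributes -5 + 1 · 3 = -2
  Term 2 contributes 2 + 2 · 3 = 8
  Term 3 contributes 10 + 3 · 3 = 19
  Term 4 contributes -3 + 4 · 3 = 9
p(3) = ⊕ of these = min[3, -2, 8, 19, 9] = -2.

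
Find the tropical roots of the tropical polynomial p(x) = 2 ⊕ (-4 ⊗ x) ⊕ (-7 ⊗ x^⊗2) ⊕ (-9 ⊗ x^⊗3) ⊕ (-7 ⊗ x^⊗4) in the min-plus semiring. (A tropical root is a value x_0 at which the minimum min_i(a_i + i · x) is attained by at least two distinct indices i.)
Roots: {-2, 2, 3, 6}

Each tropical root is a break point of the lower envelope of the lines y = a_i + i · x (there are 5 lines, with slopes 0, 1, ..., 4). Only the lines that attain the minimum somewhere contribute to roots; other lines are dominated. Here the surviving (envelope) indices are i = 4, i = 3, i = 2, i = 1, i = 0.
Intersections between consecutive envelope lines give the roots: for adjacent envelope indices i < j the intersection is x = (a_i − a_j) / (j − i). Reading off the sorted break points: {-2, 2, 3, 6}.
Verification: at each break x_0, at least two indices attain the minimum of min_i(a_i + i · x_0).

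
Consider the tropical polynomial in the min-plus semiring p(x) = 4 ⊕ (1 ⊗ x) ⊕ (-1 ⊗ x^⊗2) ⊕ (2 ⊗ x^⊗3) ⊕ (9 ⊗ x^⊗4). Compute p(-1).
p(-1) = -3

A tropical monomial a ⊗ x^⊗i evaluates to a + i · x. Evaluating each term at x = -1:
  Term 0 contributes 4 + 0 · -1 = 4
  Term 1 contributes 1 + 1 · -1 = 0
  Term 2 contributes -1 + 2 · -1 = -3
  Term 3 contributes 2 + 3 · -1 = -1
  Term 4 contributes 9 + 4 · -1 = 5
p(-1) = ⊕ of these = min[4, 0, -3, -1, 5] = -3.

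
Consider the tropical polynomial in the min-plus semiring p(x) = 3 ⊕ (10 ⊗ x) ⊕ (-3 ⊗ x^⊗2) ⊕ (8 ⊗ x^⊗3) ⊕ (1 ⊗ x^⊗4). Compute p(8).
p(8) = 3

A tropical monomial a ⊗ x^⊗i evaluates to a + i · x. Evaluating each term at x = 8:
  Term 0 contributes 3 + 0 · 8 = 3
  Term 1 contributes 10 + 1 · 8 = 18
  Term 2 contributes -3 + 2 · 8 = 13
  Term 3 contributes 8 + 3 · 8 = 32
  Term 4 contributes 1 + 4 · 8 = 33
p(8) = ⊕ of these = min[3, 18, 13, 32, 33] = 3.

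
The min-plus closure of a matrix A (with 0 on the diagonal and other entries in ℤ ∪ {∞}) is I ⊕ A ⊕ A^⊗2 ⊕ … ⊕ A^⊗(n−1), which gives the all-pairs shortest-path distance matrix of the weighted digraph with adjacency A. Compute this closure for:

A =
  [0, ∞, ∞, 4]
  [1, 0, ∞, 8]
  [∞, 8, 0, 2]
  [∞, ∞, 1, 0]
Closure =
  [0, 13, 5, 4]
  [1, 0, 6, 5]
  [9, 8, 0, 2]
  [10, 9, 1, 0]

This is the Floyd-Warshall all-pairs shortest-path computation. For each intermediate vertex k = 0, 1, …, 3, update dist[i][j] ← min(dist[i][j], dist[i][k] + dist[k][j]). The final matrix gives, for each (i, j), the minimum total weight of any directed path from i to j (possibly empty when i = j).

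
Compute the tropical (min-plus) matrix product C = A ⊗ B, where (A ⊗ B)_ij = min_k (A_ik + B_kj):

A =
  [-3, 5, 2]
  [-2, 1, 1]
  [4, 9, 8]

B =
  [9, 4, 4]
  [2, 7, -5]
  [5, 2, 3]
A ⊗ B =
  [6, 1, 0]
  [3, 2, -4]
  [11, 8, 4]

Apply the min-plus product entry-by-entry:
  C[0][0] = min over k of (A[0][0] + B[0][0] = -3 + 9 = 6, A[0][1] + B[1][0] = 5 + 2 = 7, A[0][2] + B[2][0] = 2 + 5 = 7) = 6 (attained at k = 0)
  C[0][1] = min over k of (A[0][0] + B[0][1] = -3 + 4 = 1, A[0][1] + B[1][1] = 5 + 7 = 12, A[0][2] + B[2][1] = 2 + 2 = 4) = 1 (attained at k = 0)
  C[0][2] = min over k of (A[0][0] + B[0][2] = -3 + 4 = 1, A[0][1] + B[1][2] = 5 + -5 = 0, A[0][2] + B[2][2] = 2 + 3 = 5) = 0 (attained at k = 1)
  C[1][0] = min over k of (A[1][0] + B[0][0] = -2 + 9 = 7, A[1][1] + B[1][0] = 1 + 2 = 3, A[1][2] + B[2][0] = 1 + 5 = 6) = 3 (attained at k = 1)
  C[1][1] = min over k of (A[1][0] + B[0][1] = -2 + 4 = 2, A[1][1] + B[1][1] = 1 + 7 = 8, A[1][2] + B[2][1] = 1 + 2 = 3) = 2 (attained at k = 0)
  C[1][2] = min over k of (A[1][0] + B[0][2] = -2 + 4 = 2, A[1][1] + B[1][2] = 1 + -5 = -4, A[1][2] + B[2][2] = 1 + 3 = 4) = -4 (attained at k = 1)
  C[2][0] = min over k of (A[2][0] + B[0][0] = 4 + 9 = 13, A[2][1] + B[1][0] = 9 + 2 = 11, A[2][2] + B[2][0] = 8 + 5 = 13) = 11 (attained at k = 1)
  C[2][1] = min over k of (A[2][0] + B[0][1] = 4 + 4 = 8, A[2][1] + B[1][1] = 9 + 7 = 16, A[2][2] + B[2][1] = 8 + 2 = 10) = 8 (attained at k = 0)
  C[2][2] = min over k of (A[2][0] + B[0][2] = 4 + 4 = 8, A[2][1] + B[1][2] = 9 + -5 = 4, A[2][2] + B[2][2] = 8 + 3 = 11) = 4 (attained at k = 1)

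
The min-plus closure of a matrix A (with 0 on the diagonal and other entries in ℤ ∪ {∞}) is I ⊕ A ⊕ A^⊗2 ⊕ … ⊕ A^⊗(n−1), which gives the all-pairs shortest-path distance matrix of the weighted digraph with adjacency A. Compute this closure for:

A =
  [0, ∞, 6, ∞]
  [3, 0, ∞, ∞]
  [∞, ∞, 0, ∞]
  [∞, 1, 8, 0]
Closure =
  [0, ∞, 6, ∞]
  [3, 0, 9, ∞]
  [∞, ∞, 0, ∞]
  [4, 1, 8, 0]

This is the Floyd-Warshall all-pairs shortest-path computation. For each intermediate vertex k = 0, 1, …, 3, update dist[i][j] ← min(dist[i][j], dist[i][k] + dist[k][j]). The final matrix gives, for each (i, j), the minimum total weight of any directed path from i to j (possibly empty when i = j).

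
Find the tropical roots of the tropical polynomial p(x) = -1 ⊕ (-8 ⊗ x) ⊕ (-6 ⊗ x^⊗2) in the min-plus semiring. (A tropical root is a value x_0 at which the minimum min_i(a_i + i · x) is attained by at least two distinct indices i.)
Roots: {-2, 7}

Each tropical root is a break point of the lower envelope of the lines y = a_i + i · x (there are 3 lines, with slopes 0, 1, ..., 2). Only the lines that attain the minimum somewhere contribute to roots; other lines are dominated. Here the surviving (envelope) indices are i = 2, i = 1, i = 0.
Intersections between consecutive envelope lines give the roots: for adjacent envelope indices i < j the intersection is x = (a_i − a_j) / (j − i). Reading off the sorted break points: {-2, 7}.
Verification: at each break x_0, at least two indices attain the minimum of min_i(a_i + i · x_0).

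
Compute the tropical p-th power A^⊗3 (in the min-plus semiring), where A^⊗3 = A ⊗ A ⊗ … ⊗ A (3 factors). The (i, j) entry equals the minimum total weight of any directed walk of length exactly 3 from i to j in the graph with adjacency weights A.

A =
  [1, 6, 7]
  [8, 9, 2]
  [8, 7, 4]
A^⊗3 =
  [3, 8, 9]
  [10, 13, 10]
  [10, 15, 12]

Each entry (A^⊗3)_ij equals the minimum over all length-3 walks i = v_0 → v_1 → … → v_3 = j of Σ_t A[v_t][v_{t+1}]. For example, for (i, j) = (0, 2) we minimise over 9 possible intermediate vertex sequences; the minimum is 9, attained along the walk 0 → 0 → 0 → 2.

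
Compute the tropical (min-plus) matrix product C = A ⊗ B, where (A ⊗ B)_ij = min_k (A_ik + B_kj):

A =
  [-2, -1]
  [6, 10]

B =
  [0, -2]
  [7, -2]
A ⊗ B =
  [-2, -4]
  [6, 4]

Apply the min-plus product entry-by-entry:
  C[0][0] = min over k of (A[0][0] + B[0][0] = -2 + 0 = -2, A[0][1] + B[1][0] = -1 + 7 = 6) = -2 (attained at k = 0)
  C[0][1] = min over k of (A[0][0] + B[0][1] = -2 + -2 = -4, A[0][1] + B[1][1] = -1 + -2 = -3) = -4 (attained at k = 0)
  C[1][0] = min over k of (A[1][0] + B[0][0] = 6 + 0 = 6, A[1][1] + B[1][0] = 10 + 7 = 17) = 6 (attained at k = 0)
  C[1][1] = min over k of (A[1][0] + B[0][1] = 6 + -2 = 4, A[1][1] + B[1][1] = 10 + -2 = 8) = 4 (attained at k = 0)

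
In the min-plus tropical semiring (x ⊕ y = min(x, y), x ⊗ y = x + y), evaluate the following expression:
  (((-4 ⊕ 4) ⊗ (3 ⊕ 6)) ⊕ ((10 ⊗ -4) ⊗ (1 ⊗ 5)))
(((-4 ⊕ 4) ⊗ (3 ⊕ 6)) ⊕ ((10 ⊗ -4) ⊗ (1 ⊗ 5))) = -1

Expand innermost to outermost. Recall ⊕ takes the minimum of its arguments and ⊗ takes their sum. Working out the expression (((-4 ⊕ 4) ⊗ (3 ⊕ 6)) ⊕ ((10 ⊗ -4) ⊗ (1 ⊗ 5))) gives -1.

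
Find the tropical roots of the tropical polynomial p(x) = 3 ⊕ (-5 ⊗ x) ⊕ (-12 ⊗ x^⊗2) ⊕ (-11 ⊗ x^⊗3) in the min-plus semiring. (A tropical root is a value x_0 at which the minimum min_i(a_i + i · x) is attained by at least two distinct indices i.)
Roots: {-1, 7, 8}

Each tropical root is a break point of the lower envelope of the lines y = a_i + i · x (there are 4 lines, with slopes 0, 1, ..., 3). Only the lines that attain the minimum somewhere contribute to roots; other lines are dominated. Here the surviving (envelope) indices are i = 3, i = 2, i = 1, i = 0.
Intersections between consecutive envelope lines give the roots: for adjacent envelope indices i < j the intersection is x = (a_i − a_j) / (j − i). Reading off the sorted break points: {-1, 7, 8}.
Verification: at each break x_0, at least two indices attain the minimum of min_i(a_i + i · x_0).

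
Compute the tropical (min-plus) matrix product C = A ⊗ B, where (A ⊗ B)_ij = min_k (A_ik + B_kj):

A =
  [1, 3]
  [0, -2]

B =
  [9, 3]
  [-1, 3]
A ⊗ B =
  [2, 4]
  [-3, 1]

Apply the min-plus product entry-by-entry:
  C[0][0] = min over k of (A[0][0] + B[0][0] = 1 + 9 = 10, A[0][1] + B[1][0] = 3 + -1 = 2) = 2 (attained at k = 1)
  C[0][1] = min over k of (A[0][0] + B[0][1] = 1 + 3 = 4, A[0][1] + B[1][1] = 3 + 3 = 6) = 4 (attained at k = 0)
  C[1][0] = min over k of (A[1][0] + B[0][0] = 0 + 9 = 9, A[1][1] + B[1][0] = -2 + -1 = -3) = -3 (attained at k = 1)
  C[1][1] = min over k of (A[1][0] + B[0][1] = 0 + 3 = 3, A[1][1] + B[1][1] = -2 + 3 = 1) = 1 (attained at k = 1)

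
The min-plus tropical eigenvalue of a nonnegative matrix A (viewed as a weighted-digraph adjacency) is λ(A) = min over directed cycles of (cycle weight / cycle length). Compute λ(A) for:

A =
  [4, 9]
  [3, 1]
λ(A) = 1

Enumerate directed cycles and compute their means (weight / length). Sample:
  cycle 0 → 0: weight = 4, length = 1, mean = 4/1 ≈ 4.000
  cycle 1 → 1: weight = 1, length = 1, mean = 1/1 ≈ 1.000
  cycle 0 → 1 → 0: weight = 12, length = 2, mean = 12/2 ≈ 6.000
  cycle 1 → 0 → 1: weight = 12, length = 2, mean = 12/2 ≈ 6.000
Minimum mean = 1.000, attained e.g. along the cycle 1 → 1 with weight 1 and length 1. So λ(A) = 1/1 = 1.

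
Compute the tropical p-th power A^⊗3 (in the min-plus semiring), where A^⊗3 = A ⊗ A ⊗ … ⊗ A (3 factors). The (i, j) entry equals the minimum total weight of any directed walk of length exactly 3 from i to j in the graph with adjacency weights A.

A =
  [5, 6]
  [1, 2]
A^⊗3 =
  [9, 10]
  [5, 6]

Each entry (A^⊗3)_ij equals the minimum over all length-3 walks i = v_0 → v_1 → … → v_3 = j of Σ_t A[v_t][v_{t+1}]. For example, for (i, j) = (0, 1) we minimise over 4 possible intermediate vertex sequences; the minimum is 10, attained along the walk 0 → 1 → 1 → 1.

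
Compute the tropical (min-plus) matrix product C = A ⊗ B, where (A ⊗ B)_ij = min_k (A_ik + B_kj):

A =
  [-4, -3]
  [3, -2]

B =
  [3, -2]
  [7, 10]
A ⊗ B =
  [-1, -6]
  [5, 1]

Apply the min-plus product entry-by-entry:
  C[0][0] = min over k of (A[0][0] + B[0][0] = -4 + 3 = -1, A[0][1] + B[1][0] = -3 + 7 = 4) = -1 (attained at k = 0)
  C[0][1] = min over k of (A[0][0] + B[0][1] = -4 + -2 = -6, A[0][1] + B[1][1] = -3 + 10 = 7) = -6 (attained at k = 0)
  C[1][0] = min over k of (A[1][0] + B[0][0] = 3 + 3 = 6, A[1][1] + B[1][0] = -2 + 7 = 5) = 5 (attained at k = 1)
  C[1][1] = min over k of (A[1][0] + B[0][1] = 3 + -2 = 1, A[1][1] + B[1][1] = -2 + 10 = 8) = 1 (attained at k = 0)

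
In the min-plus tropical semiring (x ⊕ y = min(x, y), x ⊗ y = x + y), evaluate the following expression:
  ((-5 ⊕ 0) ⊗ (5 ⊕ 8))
((-5 ⊕ 0) ⊗ (5 ⊕ 8)) = 0

Expand innermost to outermost. Recall ⊕ takes the minimum of its arguments and ⊗ takes their sum. Working out the expression ((-5 ⊕ 0) ⊗ (5 ⊕ 8)) gives 0.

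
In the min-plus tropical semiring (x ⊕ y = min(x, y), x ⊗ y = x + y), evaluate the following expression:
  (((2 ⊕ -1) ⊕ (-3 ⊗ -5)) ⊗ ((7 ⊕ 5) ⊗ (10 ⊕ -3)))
(((2 ⊕ -1) ⊕ (-3 ⊗ -5)) ⊗ ((7 ⊕ 5) ⊗ (10 ⊕ -3))) = -6

Expand innermost to outermost. Recall ⊕ takes the minimum of its arguments and ⊗ takes their sum. Working out the expression (((2 ⊕ -1) ⊕ (-3 ⊗ -5)) ⊗ ((7 ⊕ 5) ⊗ (10 ⊕ -3))) gives -6.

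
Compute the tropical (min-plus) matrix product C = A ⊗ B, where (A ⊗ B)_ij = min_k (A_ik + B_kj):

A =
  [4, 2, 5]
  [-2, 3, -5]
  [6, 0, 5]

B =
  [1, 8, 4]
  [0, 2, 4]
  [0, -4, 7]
A ⊗ B =
  [2, 1, 6]
  [-5, -9, 2]
  [0, 1, 4]

Apply the min-plus product entry-by-entry:
  C[0][0] = min over k of (A[0][0] + B[0][0] = 4 + 1 = 5, A[0][1] + B[1][0] = 2 + 0 = 2, A[0][2] + B[2][0] = 5 + 0 = 5) = 2 (attained at k = 1)
  C[0][1] = min over k of (A[0][0] + B[0][1] = 4 + 8 = 12, A[0][1] + B[1][1] = 2 + 2 = 4, A[0][2] + B[2][1] = 5 + -4 = 1) = 1 (attained at k = 2)
  C[0][2] = min over k of (A[0][0] + B[0][2] = 4 + 4 = 8, A[0][1] + B[1][2] = 2 + 4 = 6, A[0][2] + B[2][2] = 5 + 7 = 12) = 6 (attained at k = 1)
  C[1][0] = min over k of (A[1][0] + B[0][0] = -2 + 1 = -1, A[1][1] + B[1][0] = 3 + 0 = 3, A[1][2] + B[2][0] = -5 + 0 = -5) = -5 (attained at k = 2)
  C[1][1] = min over k of (A[1][0] + B[0][1] = -2 + 8 = 6, A[1][1] + B[1][1] = 3 + 2 = 5, A[1][2] + B[2][1] = -5 + -4 = -9) = -9 (attained at k = 2)
  C[1][2] = min over k of (A[1][0] + B[0][2] = -2 + 4 = 2, A[1][1] + B[1][2] = 3 + 4 = 7, A[1][2] + B[2][2] = -5 + 7 = 2) = 2 (attained at k = 0)
  C[2][0] = min over k of (A[2][0] + B[0][0] = 6 + 1 = 7, A[2][1] + B[1][0] = 0 + 0 = 0, A[2][2] + B[2][0] = 5 + 0 = 5) = 0 (attained at k = 1)
  C[2][1] = min over k of (A[2][0] + B[0][1] = 6 + 8 = 14, A[2][1] + B[1][1] = 0 + 2 = 2, A[2][2] + B[2][1] = 5 + -4 = 1) = 1 (attained at k = 2)
  C[2][2] = min over k of (A[2][0] + B[0][2] = 6 + 4 = 10, A[2][1] + B[1][2] = 0 + 4 = 4, A[2][2] + B[2][2] = 5 + 7 = 12) = 4 (attained at k = 1)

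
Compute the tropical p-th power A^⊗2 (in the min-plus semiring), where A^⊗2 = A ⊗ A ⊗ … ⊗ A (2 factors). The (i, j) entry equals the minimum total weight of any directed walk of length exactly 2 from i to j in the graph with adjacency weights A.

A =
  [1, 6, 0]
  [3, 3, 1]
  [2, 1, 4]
A^⊗2 =
  [2, 1, 1]
  [3, 2, 3]
  [3, 4, 2]

Each entry (A^⊗2)_ij equals the minimum over all length-2 walks i = v_0 → v_1 → … → v_2 = j of Σ_t A[v_t][v_{t+1}]. For example, for (i, j) = (0, 2) we minimise over 3 possible intermediate vertex sequences; the minimum is 1, attained along the walk 0 → 0 → 2.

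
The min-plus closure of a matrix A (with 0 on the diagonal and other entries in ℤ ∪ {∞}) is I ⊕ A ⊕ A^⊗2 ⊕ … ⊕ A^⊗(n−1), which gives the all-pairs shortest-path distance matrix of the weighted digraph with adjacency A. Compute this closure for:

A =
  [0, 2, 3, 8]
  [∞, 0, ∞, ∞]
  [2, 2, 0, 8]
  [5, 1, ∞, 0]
Closure =
  [0, 2, 3, 8]
  [∞, 0, ∞, ∞]
  [2, 2, 0, 8]
  [5, 1, 8, 0]

This is the Floyd-Warshall all-pairs shortest-path computation. For each intermediate vertex k = 0, 1, …, 3, update dist[i][j] ← min(dist[i][j], dist[i][k] + dist[k][j]). The final matrix gives, for each (i, j), the minimum total weight of any directed path from i to j (possibly empty when i = j).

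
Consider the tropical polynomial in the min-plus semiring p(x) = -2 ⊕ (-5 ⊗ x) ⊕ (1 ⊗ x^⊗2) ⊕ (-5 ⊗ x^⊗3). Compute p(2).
p(2) = -3

A tropical monomial a ⊗ x^⊗i evaluates to a + i · x. Evaluating each term at x = 2:
  Term 0 contributes -2 + 0 · 2 = -2
  Term 1 contributes -5 + 1 · 2 = -3
  Term 2 contributes 1 + 2 · 2 = 5
  Term 3 contributes -5 + 3 · 2 = 1
p(2) = ⊕ of these = min[-2, -3, 5, 1] = -3.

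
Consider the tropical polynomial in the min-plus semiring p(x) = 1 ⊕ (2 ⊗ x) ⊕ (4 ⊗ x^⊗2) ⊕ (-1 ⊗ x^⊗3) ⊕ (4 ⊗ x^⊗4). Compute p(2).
p(2) = 1

A tropical monomial a ⊗ x^⊗i evaluates to a + i · x. Evaluating each term at x = 2:
  Term 0 contributes 1 + 0 · 2 = 1
  Term 1 contributes 2 + 1 · 2 = 4
  Term 2 contributes 4 + 2 · 2 = 8
  Term 3 contributes -1 + 3 · 2 = 5
  Term 4 contributes 4 + 4 · 2 = 12
p(2) = ⊕ of these = min[1, 4, 8, 5, 12] = 1.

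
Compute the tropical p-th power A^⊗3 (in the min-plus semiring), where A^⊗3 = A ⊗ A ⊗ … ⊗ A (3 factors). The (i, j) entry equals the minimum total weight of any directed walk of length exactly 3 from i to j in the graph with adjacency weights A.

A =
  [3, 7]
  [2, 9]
A^⊗3 =
  [9, 13]
  [8, 12]

Each entry (A^⊗3)_ij equals the minimum over all length-3 walks i = v_0 → v_1 → … → v_3 = j of Σ_t A[v_t][v_{t+1}]. For example, for (i, j) = (0, 1) we minimise over 4 possible intermediate vertex sequences; the minimum is 13, attained along the walk 0 → 0 → 0 → 1.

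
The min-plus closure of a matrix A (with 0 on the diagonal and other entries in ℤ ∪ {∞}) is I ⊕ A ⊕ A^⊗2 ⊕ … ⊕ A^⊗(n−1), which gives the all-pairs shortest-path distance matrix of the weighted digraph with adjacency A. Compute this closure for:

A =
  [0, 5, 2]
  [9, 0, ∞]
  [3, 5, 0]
Closure =
  [0, 5, 2]
  [9, 0, 11]
  [3, 5, 0]

This is the Floyd-Warshall all-pairs shortest-path computation. For each intermediate vertex k = 0, 1, …, 2, update dist[i][j] ← min(dist[i][j], dist[i][k] + dist[k][j]). The final matrix gives, for each (i, j), the minimum total weight of any directed path from i to j (possibly empty when i = j).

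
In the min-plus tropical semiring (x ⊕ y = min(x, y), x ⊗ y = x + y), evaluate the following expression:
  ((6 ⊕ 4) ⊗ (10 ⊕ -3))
((6 ⊕ 4) ⊗ (10 ⊕ -3)) = 1

Expand innermost to outermost. Recall ⊕ takes the minimum of its arguments and ⊗ takes their sum. Working out the expression ((6 ⊕ 4) ⊗ (10 ⊕ -3)) gives 1.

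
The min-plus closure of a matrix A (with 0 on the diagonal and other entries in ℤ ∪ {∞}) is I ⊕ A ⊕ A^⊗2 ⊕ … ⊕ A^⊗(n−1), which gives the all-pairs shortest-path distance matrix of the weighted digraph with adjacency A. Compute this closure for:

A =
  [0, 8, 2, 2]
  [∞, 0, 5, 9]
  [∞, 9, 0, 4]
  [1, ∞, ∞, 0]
Closure =
  [0, 8, 2, 2]
  [10, 0, 5, 9]
  [5, 9, 0, 4]
  [1, 9, 3, 0]

This is the Floyd-Warshall all-pairs shortest-path computation. For each intermediate vertex k = 0, 1, …, 3, update dist[i][j] ← min(dist[i][j], dist[i][k] + dist[k][j]). The final matrix gives, for each (i, j), the minimum total weight of any directed path from i to j (possibly empty when i = j).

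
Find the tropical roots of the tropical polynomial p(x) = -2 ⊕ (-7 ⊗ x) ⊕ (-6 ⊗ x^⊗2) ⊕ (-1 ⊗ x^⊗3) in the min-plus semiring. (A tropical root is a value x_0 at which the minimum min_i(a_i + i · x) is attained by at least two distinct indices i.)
Roots: {-5, -1, 5}

Each tropical root is a break point of the lower envelope of the lines y = a_i + i · x (there are 4 lines, with slopes 0, 1, ..., 3). Only the lines that attain the minimum somewhere contribute to roots; other lines are dominated. Here the surviving (envelope) indices are i = 3, i = 2, i = 1, i = 0.
Intersections between consecutive envelope lines give the roots: for adjacent envelope indices i < j the intersection is x = (a_i − a_j) / (j − i). Reading off the sorted break points: {-5, -1, 5}.
Verification: at each break x_0, at least two indices attain the minimum of min_i(a_i + i · x_0).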